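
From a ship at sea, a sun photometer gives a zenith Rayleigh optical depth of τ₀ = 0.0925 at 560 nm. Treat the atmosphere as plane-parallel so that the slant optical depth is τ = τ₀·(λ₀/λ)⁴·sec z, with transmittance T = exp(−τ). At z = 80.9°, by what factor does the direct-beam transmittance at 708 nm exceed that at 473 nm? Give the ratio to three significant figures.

Airmass: sec 80.9° = 6.3228.
τ(708 nm) = 0.0925 × (560/708)⁴ × 6.3228 = 0.0925 × 0.3914 × 6.3228 = 0.2289.
τ(473 nm) = 0.0925 × (560/473)⁴ × 6.3228 = 0.0925 × 1.9648 × 6.3228 = 1.1491.
T(708)/T(473) = exp(τ_B − τ_A) = exp(0.9202) = 2.5098.

2.51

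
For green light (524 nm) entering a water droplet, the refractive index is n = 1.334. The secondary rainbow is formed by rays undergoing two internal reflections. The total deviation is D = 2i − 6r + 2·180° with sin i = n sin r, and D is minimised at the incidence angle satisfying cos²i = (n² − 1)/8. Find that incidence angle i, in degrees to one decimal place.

71.8°

cos²i = (1.334² − 1)/8 = (1.77956 − 1)/8 = 0.09744.
cos i = 0.31216, so i = 71.810°.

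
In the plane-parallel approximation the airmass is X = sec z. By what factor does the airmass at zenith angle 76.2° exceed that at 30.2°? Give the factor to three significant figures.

X(76.2°)/X(30.2°) = sec 76.2° / sec 30.2° = cos 30.2° / cos 76.2° = 0.8643/0.2385 = 3.6233.

3.62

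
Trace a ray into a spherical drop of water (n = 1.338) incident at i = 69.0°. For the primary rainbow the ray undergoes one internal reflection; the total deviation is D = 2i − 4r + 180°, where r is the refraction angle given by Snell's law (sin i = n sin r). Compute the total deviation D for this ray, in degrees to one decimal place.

141.0°

sin r = sin 69.0° / 1.338 = 0.9336/1.338 = 0.6977; r = 44.25°.
D = 2·69.0° − 4·44.25° + 180° = 138.00° − 176.98° + 180° = 141.02°.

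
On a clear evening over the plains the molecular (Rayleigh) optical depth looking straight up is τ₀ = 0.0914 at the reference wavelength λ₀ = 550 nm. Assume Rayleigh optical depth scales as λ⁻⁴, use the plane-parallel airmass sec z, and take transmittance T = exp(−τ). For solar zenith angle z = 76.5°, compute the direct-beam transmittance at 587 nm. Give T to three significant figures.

0.740

sec 76.5° = 4.2837.
τ = 0.0914 × (550/587)⁴ × 4.2837 = 0.0914 × 0.7707 × 4.2837 = 0.3018.
T = exp(−0.3018) = 0.7395.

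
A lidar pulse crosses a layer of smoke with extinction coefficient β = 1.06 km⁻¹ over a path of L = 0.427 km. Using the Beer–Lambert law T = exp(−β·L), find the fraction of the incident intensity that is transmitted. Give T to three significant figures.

0.636

τ = β·L = 1.06 × 0.427 = 0.4526.
T = exp(−0.4526) = 0.6360.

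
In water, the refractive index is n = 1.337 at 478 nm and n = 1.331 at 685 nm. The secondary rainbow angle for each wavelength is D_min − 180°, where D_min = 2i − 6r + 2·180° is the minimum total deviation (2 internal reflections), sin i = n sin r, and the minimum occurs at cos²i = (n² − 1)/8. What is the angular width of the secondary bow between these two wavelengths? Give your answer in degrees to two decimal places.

1.57°

At 478 nm (n = 1.337): cos²i = 0.09845 → i = 71.714°, r = 45.249°, D_min = 231.934°, rainbow angle = 51.934°.
At 685 nm (n = 1.331): cos²i = 0.09645 → i = 71.907°, r = 45.575°, D_min = 230.365°, rainbow angle = 50.365°.
Angular width = |51.934° − 50.365°| = 1.569°.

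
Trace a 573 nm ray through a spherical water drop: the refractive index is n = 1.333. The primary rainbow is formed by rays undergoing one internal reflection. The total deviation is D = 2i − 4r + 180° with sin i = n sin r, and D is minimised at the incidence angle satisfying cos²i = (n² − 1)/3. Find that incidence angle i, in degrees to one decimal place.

59.4°

cos²i = (1.333² − 1)/3 = (1.77689 − 1)/3 = 0.25896.
cos i = 0.50888, so i = 59.410°.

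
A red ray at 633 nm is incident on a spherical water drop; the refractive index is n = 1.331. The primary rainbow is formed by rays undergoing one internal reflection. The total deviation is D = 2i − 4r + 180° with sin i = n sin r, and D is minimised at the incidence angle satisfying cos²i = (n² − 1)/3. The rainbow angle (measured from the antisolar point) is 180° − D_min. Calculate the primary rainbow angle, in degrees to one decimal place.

42.4°

cos²i = (1.77156 − 1)/3 = 0.25719; i = arccos(0.50714) = 59.527°.
sin r = sin 59.527°/1.331 = 0.64753; r = 40.356°.
D_min = 2·59.527° − 4·40.356° + 180° = 137.630°.
Rainbow angle = 180° − D_min = 42.370°.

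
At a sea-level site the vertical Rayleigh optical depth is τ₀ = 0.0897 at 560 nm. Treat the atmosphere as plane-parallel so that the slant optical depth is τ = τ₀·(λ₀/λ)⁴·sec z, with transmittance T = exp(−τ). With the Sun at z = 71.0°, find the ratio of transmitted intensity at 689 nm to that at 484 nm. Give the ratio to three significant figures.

1.45

Airmass: sec 71.0° = 3.0716.
τ(689 nm) = 0.0897 × (560/689)⁴ × 3.0716 = 0.0897 × 0.4364 × 3.0716 = 0.1202.
τ(484 nm) = 0.0897 × (560/484)⁴ × 3.0716 = 0.0897 × 1.7921 × 3.0716 = 0.4938.
T(689)/T(484) = exp(τ_B − τ_A) = exp(0.3735) = 1.4529.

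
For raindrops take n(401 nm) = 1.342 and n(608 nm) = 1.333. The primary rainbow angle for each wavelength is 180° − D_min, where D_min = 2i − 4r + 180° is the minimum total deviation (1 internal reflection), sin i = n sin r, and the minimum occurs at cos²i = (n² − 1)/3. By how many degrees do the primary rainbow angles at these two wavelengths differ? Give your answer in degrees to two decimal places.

At 401 nm (n = 1.342): cos²i = 0.26699 → i = 58.888°, r = 39.641°, D_min = 139.213°, rainbow angle = 40.787°.
At 608 nm (n = 1.333): cos²i = 0.25896 → i = 59.410°, r = 40.225°, D_min = 137.922°, rainbow angle = 42.078°.
Angular width = |40.787° − 42.078°| = 1.291°.

1.29°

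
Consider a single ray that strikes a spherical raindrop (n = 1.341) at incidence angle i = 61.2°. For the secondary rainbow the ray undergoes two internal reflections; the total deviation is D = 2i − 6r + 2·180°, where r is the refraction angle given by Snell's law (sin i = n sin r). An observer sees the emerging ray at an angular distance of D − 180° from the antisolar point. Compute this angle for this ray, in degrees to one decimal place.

57.6°

sin r = sin 61.2° / 1.341 = 0.8763/1.341 = 0.6535; r = 40.80°.
D = 2·61.2° − 6·40.80° + 2·180° = 122.40° − 244.82° + 360° = 237.58°.
Angle from antisolar point = D − 180° = 57.58°.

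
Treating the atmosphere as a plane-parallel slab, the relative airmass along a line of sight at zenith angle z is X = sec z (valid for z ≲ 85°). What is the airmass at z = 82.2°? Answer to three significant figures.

X = sec z = 1/cos 82.2° = 1/0.1357 = 7.3684.

7.37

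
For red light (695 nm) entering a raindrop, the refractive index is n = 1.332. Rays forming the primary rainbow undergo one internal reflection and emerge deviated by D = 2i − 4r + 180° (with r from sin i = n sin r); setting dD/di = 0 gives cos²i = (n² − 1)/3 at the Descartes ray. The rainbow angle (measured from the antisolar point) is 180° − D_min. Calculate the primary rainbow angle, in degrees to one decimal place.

42.2°

cos²i = (1.77422 − 1)/3 = 0.25807; i = arccos(0.50801) = 59.469°.
sin r = sin 59.469°/1.332 = 0.64666; r = 40.290°.
D_min = 2·59.469° − 4·40.290° + 180° = 137.776°.
Rainbow angle = 180° − D_min = 42.224°.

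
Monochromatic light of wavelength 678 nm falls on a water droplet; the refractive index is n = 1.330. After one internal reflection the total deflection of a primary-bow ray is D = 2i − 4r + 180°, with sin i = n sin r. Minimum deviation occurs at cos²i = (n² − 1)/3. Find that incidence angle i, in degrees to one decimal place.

cos²i = (1.330² − 1)/3 = (1.76890 − 1)/3 = 0.25630.
cos i = 0.50626, so i = 59.585°.

59.6°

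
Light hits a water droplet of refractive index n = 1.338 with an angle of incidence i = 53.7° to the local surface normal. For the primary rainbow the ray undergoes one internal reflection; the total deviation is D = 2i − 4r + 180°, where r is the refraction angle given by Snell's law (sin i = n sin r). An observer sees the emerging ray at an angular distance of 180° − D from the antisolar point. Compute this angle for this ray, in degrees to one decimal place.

40.8°

sin r = sin 53.7° / 1.338 = 0.8059/1.338 = 0.6023; r = 37.04°.
D = 2·53.7° − 4·37.04° + 180° = 107.40° − 148.15° + 180° = 139.25°.
Angle from antisolar point = 180° − D = 40.75°.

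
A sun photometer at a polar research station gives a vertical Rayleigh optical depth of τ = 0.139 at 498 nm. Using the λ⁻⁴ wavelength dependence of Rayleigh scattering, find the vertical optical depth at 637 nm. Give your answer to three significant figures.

τ(637 nm) = τ(498 nm) × (498/637)⁴ = 0.139 × (0.7818)⁴ = 0.139 × 0.3736 = 0.0519.

0.0519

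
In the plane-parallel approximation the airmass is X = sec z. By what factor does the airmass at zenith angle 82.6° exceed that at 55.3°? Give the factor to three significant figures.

4.42

X(82.6°)/X(55.3°) = sec 82.6° / sec 55.3° = cos 55.3° / cos 82.6° = 0.5693/0.1288 = 4.4200.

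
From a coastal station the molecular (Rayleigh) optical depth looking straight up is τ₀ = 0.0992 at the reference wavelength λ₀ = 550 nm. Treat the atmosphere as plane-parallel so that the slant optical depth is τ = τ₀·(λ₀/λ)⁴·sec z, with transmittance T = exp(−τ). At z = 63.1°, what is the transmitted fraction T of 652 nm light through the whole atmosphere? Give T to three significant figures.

sec 63.1° = 2.2103.
τ = 0.0992 × (550/652)⁴ × 2.2103 = 0.0992 × 0.5064 × 2.2103 = 0.1110.
T = exp(−0.1110) = 0.8949.

0.895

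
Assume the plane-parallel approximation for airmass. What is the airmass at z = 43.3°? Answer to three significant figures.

1.37

X = sec z = 1/cos 43.3° = 1/0.7278 = 1.3741.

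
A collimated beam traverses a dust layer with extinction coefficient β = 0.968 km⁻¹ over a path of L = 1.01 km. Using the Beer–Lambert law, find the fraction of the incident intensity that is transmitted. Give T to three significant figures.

τ = β·L = 0.968 × 1.01 = 0.9777.
T = exp(−0.9777) = 0.3762.

0.376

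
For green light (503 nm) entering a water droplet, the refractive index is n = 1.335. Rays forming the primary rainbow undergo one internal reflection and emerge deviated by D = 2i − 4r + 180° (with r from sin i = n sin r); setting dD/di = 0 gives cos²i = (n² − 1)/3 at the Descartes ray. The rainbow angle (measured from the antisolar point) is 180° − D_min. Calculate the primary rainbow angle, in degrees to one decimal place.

cos²i = (1.78222 − 1)/3 = 0.26074; i = arccos(0.51063) = 59.294°.
sin r = sin 59.294°/1.335 = 0.64405; r = 40.094°.
D_min = 2·59.294° − 4·40.094° + 180° = 138.212°.
Rainbow angle = 180° − D_min = 41.788°.

41.8°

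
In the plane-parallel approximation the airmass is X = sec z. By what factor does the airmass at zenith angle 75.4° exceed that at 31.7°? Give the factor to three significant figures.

X(75.4°)/X(31.7°) = sec 75.4° / sec 31.7° = cos 31.7° / cos 75.4° = 0.8508/0.2521 = 3.3753.

3.38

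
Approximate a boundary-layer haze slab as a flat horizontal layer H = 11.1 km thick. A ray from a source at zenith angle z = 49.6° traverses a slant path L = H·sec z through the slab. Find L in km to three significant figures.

17.1 km

sec z = 1/cos 49.6° = 1.5429.
L = 11.1 × 1.5429 = 17.126 km.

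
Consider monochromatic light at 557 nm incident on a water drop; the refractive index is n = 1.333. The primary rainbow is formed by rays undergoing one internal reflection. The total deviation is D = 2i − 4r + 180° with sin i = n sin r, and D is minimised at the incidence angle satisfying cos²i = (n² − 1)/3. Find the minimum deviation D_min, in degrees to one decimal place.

137.9°

cos²i = (1.77689 − 1)/3 = 0.25896; i = arccos(0.50888) = 59.410°.
sin r = sin 59.410°/1.333 = 0.64579; r = 40.225°.
D_min = 2·59.410° − 4·40.225° + 180° = 137.922°.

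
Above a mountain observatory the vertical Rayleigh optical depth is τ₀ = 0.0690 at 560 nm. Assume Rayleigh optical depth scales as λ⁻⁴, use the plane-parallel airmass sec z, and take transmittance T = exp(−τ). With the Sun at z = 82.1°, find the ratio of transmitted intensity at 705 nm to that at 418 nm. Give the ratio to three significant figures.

4.13

Airmass: sec 82.1° = 7.2757.
τ(705 nm) = 0.0690 × (560/705)⁴ × 7.2757 = 0.0690 × 0.3981 × 7.2757 = 0.1999.
τ(418 nm) = 0.0690 × (560/418)⁴ × 7.2757 = 0.0690 × 3.2214 × 7.2757 = 1.6172.
T(705)/T(418) = exp(τ_B − τ_A) = exp(1.4174) = 4.1262.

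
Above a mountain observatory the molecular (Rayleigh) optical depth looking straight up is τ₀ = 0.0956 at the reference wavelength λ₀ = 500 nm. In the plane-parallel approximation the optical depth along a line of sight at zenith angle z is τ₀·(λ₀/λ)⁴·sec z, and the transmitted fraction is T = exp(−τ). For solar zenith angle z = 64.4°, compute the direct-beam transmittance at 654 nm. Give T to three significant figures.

sec 64.4° = 2.3144.
τ = 0.0956 × (500/654)⁴ × 2.3144 = 0.0956 × 0.3416 × 2.3144 = 0.0756.
T = exp(−0.0756) = 0.9272.

0.927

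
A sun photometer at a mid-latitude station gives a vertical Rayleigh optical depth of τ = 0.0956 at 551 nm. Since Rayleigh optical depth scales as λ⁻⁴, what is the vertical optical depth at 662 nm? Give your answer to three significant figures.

0.0459

τ(662 nm) = τ(551 nm) × (551/662)⁴ = 0.0956 × (0.8323)⁴ = 0.0956 × 0.4799 = 0.0459.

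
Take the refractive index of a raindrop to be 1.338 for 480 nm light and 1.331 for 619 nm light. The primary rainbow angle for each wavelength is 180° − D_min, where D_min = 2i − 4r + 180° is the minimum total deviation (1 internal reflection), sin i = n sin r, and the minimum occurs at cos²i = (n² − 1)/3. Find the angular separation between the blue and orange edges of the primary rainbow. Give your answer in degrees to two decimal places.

1.01°

At 480 nm (n = 1.338): cos²i = 0.26341 → i = 59.120°, r = 39.899°, D_min = 138.643°, rainbow angle = 41.357°.
At 619 nm (n = 1.331): cos²i = 0.25719 → i = 59.527°, r = 40.356°, D_min = 137.630°, rainbow angle = 42.370°.
Angular width = |41.357° − 42.370°| = 1.013°.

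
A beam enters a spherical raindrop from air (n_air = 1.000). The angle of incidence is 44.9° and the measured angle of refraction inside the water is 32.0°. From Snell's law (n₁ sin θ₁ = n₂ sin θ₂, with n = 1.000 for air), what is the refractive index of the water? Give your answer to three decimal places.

1.332

n = sin θ_i / sin θ_r = sin 44.9° / sin 32.0° = 0.7059 / 0.5299 = 1.3320.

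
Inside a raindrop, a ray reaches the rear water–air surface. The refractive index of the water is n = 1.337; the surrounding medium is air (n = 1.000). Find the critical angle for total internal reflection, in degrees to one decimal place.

sin θ_c = n_air / n = 1.000 / 1.337 = 0.7479.
θ_c = arcsin(0.7479) = 48.41°.

48.4°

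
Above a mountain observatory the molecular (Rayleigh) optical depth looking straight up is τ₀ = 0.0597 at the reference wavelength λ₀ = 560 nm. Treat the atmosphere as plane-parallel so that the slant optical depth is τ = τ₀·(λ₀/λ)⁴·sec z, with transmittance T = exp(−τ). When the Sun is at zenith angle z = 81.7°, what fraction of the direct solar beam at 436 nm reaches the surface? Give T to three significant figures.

sec 81.7° = 6.9273.
τ = 0.0597 × (560/436)⁴ × 6.9273 = 0.0597 × 2.7215 × 6.9273 = 1.1255.
T = exp(−1.1255) = 0.3245.

0.324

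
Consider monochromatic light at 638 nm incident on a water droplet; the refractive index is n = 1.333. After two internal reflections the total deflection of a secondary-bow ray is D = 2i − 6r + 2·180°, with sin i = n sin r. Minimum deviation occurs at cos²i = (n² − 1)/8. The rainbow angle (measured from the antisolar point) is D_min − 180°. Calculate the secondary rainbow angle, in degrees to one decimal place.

cos²i = (1.77689 − 1)/8 = 0.09711; i = arccos(0.31163) = 71.843°.
sin r = sin 71.843°/1.333 = 0.71283; r = 45.466°.
D_min = 2·71.843° − 6·45.466° + 360° = 230.891°.
Rainbow angle = D_min − 180° = 50.891°.

50.9°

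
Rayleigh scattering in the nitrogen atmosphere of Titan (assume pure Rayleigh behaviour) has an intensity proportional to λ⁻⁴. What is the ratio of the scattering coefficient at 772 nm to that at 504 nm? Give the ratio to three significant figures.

0.182

Rayleigh scattering ∝ λ⁻⁴, so the ratio of coefficients is the inverse fourth power of the wavelength ratio.
σ(772)/σ(504) = (504/772)⁴ = (0.6528)⁴ = 0.1817.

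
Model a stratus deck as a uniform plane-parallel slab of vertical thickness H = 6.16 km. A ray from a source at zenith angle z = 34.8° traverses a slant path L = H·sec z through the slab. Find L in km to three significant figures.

sec z = 1/cos 34.8° = 1.2178.
L = 6.16 × 1.2178 = 7.502 km.

7.50 km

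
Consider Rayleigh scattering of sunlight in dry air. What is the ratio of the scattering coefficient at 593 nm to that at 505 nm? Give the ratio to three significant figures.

Rayleigh scattering ∝ λ⁻⁴, so the ratio of coefficients is the inverse fourth power of the wavelength ratio.
σ(593)/σ(505) = (505/593)⁴ = (0.8516)⁴ = 0.526.

0.526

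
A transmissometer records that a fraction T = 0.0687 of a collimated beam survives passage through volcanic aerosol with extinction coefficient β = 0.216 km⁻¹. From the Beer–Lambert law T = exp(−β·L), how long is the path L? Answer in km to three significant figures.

Beer–Lambert: T = exp(−βL) ⇒ L = −ln(T)/β = −ln(0.0687)/0.216 = 2.6780/0.216 = 12.4 km.

12.4 km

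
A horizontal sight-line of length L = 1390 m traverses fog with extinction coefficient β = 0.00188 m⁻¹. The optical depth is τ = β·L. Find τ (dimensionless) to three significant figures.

τ = β·L = 0.00188 × 1390 = 2.6132.

2.61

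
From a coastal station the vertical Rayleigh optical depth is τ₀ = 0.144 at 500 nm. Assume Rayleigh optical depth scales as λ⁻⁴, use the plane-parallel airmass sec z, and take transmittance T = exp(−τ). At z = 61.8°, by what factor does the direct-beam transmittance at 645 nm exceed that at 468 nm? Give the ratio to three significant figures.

Airmass: sec 61.8° = 2.1162.
τ(645 nm) = 0.144 × (500/645)⁴ × 2.1162 = 0.144 × 0.3611 × 2.1162 = 0.1100.
τ(468 nm) = 0.144 × (500/468)⁴ × 2.1162 = 0.144 × 1.3029 × 2.1162 = 0.3970.
T(645)/T(468) = exp(τ_B − τ_A) = exp(0.2870) = 1.3324.

1.33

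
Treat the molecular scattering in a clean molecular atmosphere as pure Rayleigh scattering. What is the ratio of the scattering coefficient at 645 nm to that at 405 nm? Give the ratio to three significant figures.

Rayleigh scattering ∝ λ⁻⁴, so the ratio of coefficients is the inverse fourth power of the wavelength ratio.
σ(645)/σ(405) = (405/645)⁴ = (0.6279)⁴ = 0.1554.

0.155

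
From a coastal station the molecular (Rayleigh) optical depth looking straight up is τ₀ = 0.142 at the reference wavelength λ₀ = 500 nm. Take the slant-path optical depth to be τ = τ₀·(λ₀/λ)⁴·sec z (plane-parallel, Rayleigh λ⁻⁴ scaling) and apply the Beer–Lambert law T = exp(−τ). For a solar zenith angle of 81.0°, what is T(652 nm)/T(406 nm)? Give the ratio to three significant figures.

5.89

Airmass: sec 81.0° = 6.3925.
τ(652 nm) = 0.142 × (500/652)⁴ × 6.3925 = 0.142 × 0.3459 × 6.3925 = 0.3139.
τ(406 nm) = 0.142 × (500/406)⁴ × 6.3925 = 0.142 × 2.3003 × 6.3925 = 2.0880.
T(652)/T(406) = exp(τ_B − τ_A) = exp(1.7741) = 5.8948.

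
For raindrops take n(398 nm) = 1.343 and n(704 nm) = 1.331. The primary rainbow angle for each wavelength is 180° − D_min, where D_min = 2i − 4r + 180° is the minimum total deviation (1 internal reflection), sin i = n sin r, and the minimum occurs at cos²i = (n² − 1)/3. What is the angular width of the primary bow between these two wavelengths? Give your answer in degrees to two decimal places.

At 398 nm (n = 1.343): cos²i = 0.26788 → i = 58.830°, r = 39.577°, D_min = 139.354°, rainbow angle = 40.646°.
At 704 nm (n = 1.331): cos²i = 0.25719 → i = 59.527°, r = 40.356°, D_min = 137.630°, rainbow angle = 42.370°.
Angular width = |40.646° − 42.370°| = 1.724°.

1.72°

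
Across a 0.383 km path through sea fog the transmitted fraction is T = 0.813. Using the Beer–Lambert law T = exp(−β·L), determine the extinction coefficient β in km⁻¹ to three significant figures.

Beer–Lambert: T = exp(−βL) ⇒ β = −ln(T)/L = −ln(0.813)/0.383 = 0.2070/0.383 = 0.5405 km⁻¹.

0.541 km⁻¹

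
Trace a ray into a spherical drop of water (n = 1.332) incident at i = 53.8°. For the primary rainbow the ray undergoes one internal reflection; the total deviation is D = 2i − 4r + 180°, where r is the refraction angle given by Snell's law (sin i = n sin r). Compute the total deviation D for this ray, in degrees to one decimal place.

sin r = sin 53.8° / 1.332 = 0.8070/1.332 = 0.6058; r = 37.29°.
D = 2·53.8° − 4·37.29° + 180° = 107.60° − 149.15° + 180° = 138.45°.

138.4°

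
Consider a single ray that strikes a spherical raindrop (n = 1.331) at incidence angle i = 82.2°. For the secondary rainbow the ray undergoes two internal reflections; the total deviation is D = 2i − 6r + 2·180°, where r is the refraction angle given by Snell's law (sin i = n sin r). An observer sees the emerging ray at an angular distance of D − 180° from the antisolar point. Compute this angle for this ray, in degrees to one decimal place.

sin r = sin 82.2° / 1.331 = 0.9907/1.331 = 0.7444; r = 48.10°.
D = 2·82.2° − 6·48.10° + 2·180° = 164.40° − 288.63° + 360° = 235.77°.
Angle from antisolar point = D − 180° = 55.77°.

55.8°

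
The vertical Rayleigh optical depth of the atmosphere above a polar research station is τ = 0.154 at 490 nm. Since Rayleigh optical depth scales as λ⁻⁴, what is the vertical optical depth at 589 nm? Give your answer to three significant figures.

0.0738

τ(589 nm) = τ(490 nm) × (490/589)⁴ = 0.154 × (0.8319)⁴ = 0.154 × 0.4790 = 0.0738.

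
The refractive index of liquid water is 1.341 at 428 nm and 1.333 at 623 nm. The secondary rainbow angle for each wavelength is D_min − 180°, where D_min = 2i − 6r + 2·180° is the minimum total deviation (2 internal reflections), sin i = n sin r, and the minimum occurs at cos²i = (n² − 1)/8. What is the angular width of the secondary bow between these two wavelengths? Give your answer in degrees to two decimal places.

At 428 nm (n = 1.341): cos²i = 0.09979 → i = 71.586°, r = 45.034°, D_min = 232.966°, rainbow angle = 52.966°.
At 623 nm (n = 1.333): cos²i = 0.09711 → i = 71.843°, r = 45.466°, D_min = 230.891°, rainbow angle = 50.891°.
Angular width = |52.966° − 50.891°| = 2.075°.

2.08°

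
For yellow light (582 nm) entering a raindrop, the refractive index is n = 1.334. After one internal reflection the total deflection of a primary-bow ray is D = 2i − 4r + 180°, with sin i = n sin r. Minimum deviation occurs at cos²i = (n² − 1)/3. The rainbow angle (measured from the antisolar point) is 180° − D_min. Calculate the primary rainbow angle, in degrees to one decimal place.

cos²i = (1.77956 − 1)/3 = 0.25985; i = arccos(0.50976) = 59.352°.
sin r = sin 59.352°/1.334 = 0.64492; r = 40.159°.
D_min = 2·59.352° − 4·40.159° + 180° = 138.067°.
Rainbow angle = 180° − D_min = 41.933°.

41.9°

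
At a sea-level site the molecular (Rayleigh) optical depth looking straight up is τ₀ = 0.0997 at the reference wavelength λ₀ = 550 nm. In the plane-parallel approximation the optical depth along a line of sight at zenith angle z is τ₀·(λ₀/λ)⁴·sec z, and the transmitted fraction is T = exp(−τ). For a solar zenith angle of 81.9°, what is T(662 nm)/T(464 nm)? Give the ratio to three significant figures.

2.89

Airmass: sec 81.9° = 7.0972.
τ(662 nm) = 0.0997 × (550/662)⁴ × 7.0972 = 0.0997 × 0.4765 × 7.0972 = 0.3371.
τ(464 nm) = 0.0997 × (550/464)⁴ × 7.0972 = 0.0997 × 1.9741 × 7.0972 = 1.3969.
T(662)/T(464) = exp(τ_B − τ_A) = exp(1.0597) = 2.8856.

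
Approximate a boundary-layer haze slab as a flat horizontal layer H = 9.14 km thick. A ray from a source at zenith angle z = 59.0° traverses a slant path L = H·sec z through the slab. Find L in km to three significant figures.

17.7 km

sec z = 1/cos 59.0° = 1.9416.
L = 9.14 × 1.9416 = 17.746 km.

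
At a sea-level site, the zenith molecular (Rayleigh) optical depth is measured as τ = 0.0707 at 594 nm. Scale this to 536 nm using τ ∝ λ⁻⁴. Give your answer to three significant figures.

τ(536 nm) = τ(594 nm) × (594/536)⁴ = 0.0707 × (1.1082)⁴ = 0.0707 × 1.5083 = 0.1066.

0.107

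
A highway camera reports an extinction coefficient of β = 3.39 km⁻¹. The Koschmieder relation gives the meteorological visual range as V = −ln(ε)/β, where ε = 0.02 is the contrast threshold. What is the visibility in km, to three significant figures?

1.15 km

V = −ln(0.02) / 3.39 = 3.912 / 3.39 = 1.1540 km.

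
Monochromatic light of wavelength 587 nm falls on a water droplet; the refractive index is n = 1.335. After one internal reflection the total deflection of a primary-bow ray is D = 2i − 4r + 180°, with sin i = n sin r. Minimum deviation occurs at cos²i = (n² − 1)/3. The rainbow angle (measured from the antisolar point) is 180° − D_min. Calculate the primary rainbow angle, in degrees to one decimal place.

cos²i = (1.78222 − 1)/3 = 0.26074; i = arccos(0.51063) = 59.294°.
sin r = sin 59.294°/1.335 = 0.64405; r = 40.094°.
D_min = 2·59.294° − 4·40.094° + 180° = 138.212°.
Rainbow angle = 180° − D_min = 41.788°.

41.8°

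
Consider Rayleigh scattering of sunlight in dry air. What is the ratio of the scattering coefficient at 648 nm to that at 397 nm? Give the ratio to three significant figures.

Rayleigh scattering ∝ λ⁻⁴, so the ratio of coefficients is the inverse fourth power of the wavelength ratio.
σ(648)/σ(397) = (397/648)⁴ = (0.6127)⁴ = 0.1409.

0.141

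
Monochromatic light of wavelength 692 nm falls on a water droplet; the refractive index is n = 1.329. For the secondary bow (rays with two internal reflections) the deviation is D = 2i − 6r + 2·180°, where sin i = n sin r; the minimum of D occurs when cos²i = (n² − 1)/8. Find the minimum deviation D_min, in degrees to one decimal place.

cos²i = (1.76624 − 1)/8 = 0.09578; i = arccos(0.30948) = 71.972°.
sin r = sin 71.972°/1.329 = 0.71550; r = 45.685°.
D_min = 2·71.972° − 6·45.685° + 360° = 229.837°.

229.8°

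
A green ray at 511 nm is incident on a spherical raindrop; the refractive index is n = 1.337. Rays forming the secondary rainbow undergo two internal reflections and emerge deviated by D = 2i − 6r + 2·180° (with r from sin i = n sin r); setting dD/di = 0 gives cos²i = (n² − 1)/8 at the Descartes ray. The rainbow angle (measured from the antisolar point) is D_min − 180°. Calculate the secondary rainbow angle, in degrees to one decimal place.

cos²i = (1.78757 − 1)/8 = 0.09845; i = arccos(0.31376) = 71.714°.
sin r = sin 71.714°/1.337 = 0.71017; r = 45.249°.
D_min = 2·71.714° − 6·45.249° + 360° = 231.934°.
Rainbow angle = D_min − 180° = 51.934°.

51.9°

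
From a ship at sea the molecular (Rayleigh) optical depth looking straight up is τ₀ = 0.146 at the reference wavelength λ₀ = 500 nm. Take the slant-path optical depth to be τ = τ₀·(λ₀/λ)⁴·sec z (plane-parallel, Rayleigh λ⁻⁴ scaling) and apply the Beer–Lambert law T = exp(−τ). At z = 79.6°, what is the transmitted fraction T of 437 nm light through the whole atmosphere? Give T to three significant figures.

sec 79.6° = 5.5396.
τ = 0.146 × (500/437)⁴ × 5.5396 = 0.146 × 1.7138 × 5.5396 = 1.3861.
T = exp(−1.3861) = 0.2501.

0.250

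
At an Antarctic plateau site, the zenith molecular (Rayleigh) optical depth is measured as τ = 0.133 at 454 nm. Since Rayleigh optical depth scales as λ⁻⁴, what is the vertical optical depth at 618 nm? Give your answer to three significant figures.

τ(618 nm) = τ(454 nm) × (454/618)⁴ = 0.133 × (0.7346)⁴ = 0.133 × 0.2913 = 0.0387.

0.0387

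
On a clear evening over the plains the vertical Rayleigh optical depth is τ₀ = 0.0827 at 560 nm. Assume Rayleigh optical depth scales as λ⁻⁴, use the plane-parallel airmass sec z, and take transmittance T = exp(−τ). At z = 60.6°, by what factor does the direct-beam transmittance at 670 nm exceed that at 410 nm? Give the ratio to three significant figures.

Airmass: sec 60.6° = 2.0371.
τ(670 nm) = 0.0827 × (560/670)⁴ × 2.0371 = 0.0827 × 0.4880 × 2.0371 = 0.0822.
τ(410 nm) = 0.0827 × (560/410)⁴ × 2.0371 = 0.0827 × 3.4803 × 2.0371 = 0.5863.
T(670)/T(410) = exp(τ_B − τ_A) = exp(0.5041) = 1.6555.

1.66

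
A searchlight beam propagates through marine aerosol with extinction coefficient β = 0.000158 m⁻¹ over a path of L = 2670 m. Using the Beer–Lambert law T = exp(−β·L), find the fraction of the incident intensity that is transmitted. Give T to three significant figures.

τ = β·L = 0.000158 × 2670 = 0.4219.
T = exp(−0.4219) = 0.6558.

0.656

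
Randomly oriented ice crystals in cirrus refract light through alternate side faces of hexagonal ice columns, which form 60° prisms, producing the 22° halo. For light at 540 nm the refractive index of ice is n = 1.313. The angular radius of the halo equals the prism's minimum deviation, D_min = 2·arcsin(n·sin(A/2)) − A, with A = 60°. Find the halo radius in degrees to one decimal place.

22.1°

n·sin(A/2) = 1.313 × sin 30° = 1.313 × 0.5000 = 0.6565.
D_min = 2·arcsin(0.6565) − 60° = 2 × 41.033° − 60° = 22.067°.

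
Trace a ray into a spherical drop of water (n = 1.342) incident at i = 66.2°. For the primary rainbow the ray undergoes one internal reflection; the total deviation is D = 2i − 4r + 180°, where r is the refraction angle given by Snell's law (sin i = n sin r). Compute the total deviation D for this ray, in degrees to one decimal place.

sin r = sin 66.2° / 1.342 = 0.9150/1.342 = 0.6818; r = 42.98°.
D = 2·66.2° − 4·42.98° + 180° = 132.40° − 171.93° + 180° = 140.47°.

140.5°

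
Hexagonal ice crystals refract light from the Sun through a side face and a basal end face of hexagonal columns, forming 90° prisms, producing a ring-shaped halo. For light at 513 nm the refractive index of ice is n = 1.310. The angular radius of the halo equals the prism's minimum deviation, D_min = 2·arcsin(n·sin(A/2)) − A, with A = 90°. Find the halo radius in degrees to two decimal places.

45.73°

n·sin(A/2) = 1.310 × sin 45° = 1.310 × 0.7071 = 0.9263.
D_min = 2·arcsin(0.9263) − 90° = 2 × 67.867° − 90° = 45.733°.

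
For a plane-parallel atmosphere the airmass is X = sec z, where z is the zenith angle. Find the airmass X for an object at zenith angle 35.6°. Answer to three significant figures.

X = sec z = 1/cos 35.6° = 1/0.8131 = 1.2299.

1.23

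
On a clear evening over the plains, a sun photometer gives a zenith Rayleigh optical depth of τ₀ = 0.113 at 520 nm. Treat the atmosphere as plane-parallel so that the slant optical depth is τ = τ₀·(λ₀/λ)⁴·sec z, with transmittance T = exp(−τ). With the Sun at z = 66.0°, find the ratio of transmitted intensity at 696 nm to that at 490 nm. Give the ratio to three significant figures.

Airmass: sec 66.0° = 2.4586.
τ(696 nm) = 0.113 × (520/696)⁴ × 2.4586 = 0.113 × 0.3116 × 2.4586 = 0.0866.
τ(490 nm) = 0.113 × (520/490)⁴ × 2.4586 = 0.113 × 1.2683 × 2.4586 = 0.3524.
T(696)/T(490) = exp(τ_B − τ_A) = exp(0.2658) = 1.3045.

1.30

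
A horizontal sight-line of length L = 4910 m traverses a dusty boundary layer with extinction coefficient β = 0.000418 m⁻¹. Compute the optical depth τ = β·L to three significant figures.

2.05

τ = β·L = 0.000418 × 4910 = 2.0524.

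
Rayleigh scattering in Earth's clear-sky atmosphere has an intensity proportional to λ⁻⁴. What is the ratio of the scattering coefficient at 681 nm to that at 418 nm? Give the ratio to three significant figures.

0.142

Rayleigh scattering ∝ λ⁻⁴, so the ratio of coefficients is the inverse fourth power of the wavelength ratio.
σ(681)/σ(418) = (418/681)⁴ = (0.6138)⁴ = 0.1419.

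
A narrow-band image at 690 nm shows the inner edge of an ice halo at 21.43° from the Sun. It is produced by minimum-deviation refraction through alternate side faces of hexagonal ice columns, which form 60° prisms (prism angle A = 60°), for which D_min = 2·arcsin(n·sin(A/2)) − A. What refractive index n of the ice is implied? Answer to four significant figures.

1.305

Rearranging: n = sin((D_min + A)/2) / sin(A/2).
(D_min + A)/2 = (21.43° + 60°)/2 = 40.715°.
n = sin 40.715° / sin 30° = 0.6523 / 0.5000 = 1.3046.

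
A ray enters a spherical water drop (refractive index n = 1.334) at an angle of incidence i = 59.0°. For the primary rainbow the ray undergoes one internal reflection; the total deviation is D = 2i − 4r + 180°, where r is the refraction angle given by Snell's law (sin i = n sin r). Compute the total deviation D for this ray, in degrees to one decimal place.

138.1°

sin r = sin 59.0° / 1.334 = 0.8572/1.334 = 0.6426; r = 39.98°.
D = 2·59.0° − 4·39.98° + 180° = 118.00° − 159.93° + 180° = 138.07°.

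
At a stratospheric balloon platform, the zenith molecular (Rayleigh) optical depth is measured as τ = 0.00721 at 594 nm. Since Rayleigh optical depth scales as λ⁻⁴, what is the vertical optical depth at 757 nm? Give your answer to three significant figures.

0.00273

τ(757 nm) = τ(594 nm) × (594/757)⁴ = 0.00721 × (0.7847)⁴ = 0.00721 × 0.3791 = 0.0027.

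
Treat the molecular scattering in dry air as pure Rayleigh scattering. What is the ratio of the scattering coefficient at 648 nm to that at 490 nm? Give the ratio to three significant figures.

0.327

Rayleigh scattering ∝ λ⁻⁴, so the ratio of coefficients is the inverse fourth power of the wavelength ratio.
σ(648)/σ(490) = (490/648)⁴ = (0.7562)⁴ = 0.327.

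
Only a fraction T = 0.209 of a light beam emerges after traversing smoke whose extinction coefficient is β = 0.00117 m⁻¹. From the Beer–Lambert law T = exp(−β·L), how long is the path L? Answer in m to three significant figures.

1340 m

Beer–Lambert: T = exp(−βL) ⇒ L = −ln(T)/β = −ln(0.209)/0.00117 = 1.5654/0.00117 = 1338 m.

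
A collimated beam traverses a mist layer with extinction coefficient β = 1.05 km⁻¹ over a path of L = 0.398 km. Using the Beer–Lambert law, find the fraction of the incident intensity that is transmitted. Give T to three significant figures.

τ = β·L = 1.05 × 0.398 = 0.4179.
T = exp(−0.4179) = 0.6584.

0.658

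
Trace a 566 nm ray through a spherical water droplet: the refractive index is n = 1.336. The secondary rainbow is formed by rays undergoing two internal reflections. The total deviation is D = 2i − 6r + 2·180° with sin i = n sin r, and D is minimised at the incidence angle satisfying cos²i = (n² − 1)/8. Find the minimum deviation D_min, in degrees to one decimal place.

231.7°

cos²i = (1.78490 − 1)/8 = 0.09811; i = arccos(0.31323) = 71.746°.
sin r = sin 71.746°/1.336 = 0.71084; r = 45.303°.
D_min = 2·71.746° − 6·45.303° + 360° = 231.674°.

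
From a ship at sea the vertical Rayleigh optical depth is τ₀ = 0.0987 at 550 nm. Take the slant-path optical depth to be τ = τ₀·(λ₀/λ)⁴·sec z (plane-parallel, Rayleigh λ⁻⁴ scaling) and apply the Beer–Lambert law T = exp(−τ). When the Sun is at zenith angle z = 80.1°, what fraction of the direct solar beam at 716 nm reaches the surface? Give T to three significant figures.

sec 80.1° = 5.8164.
τ = 0.0987 × (550/716)⁴ × 5.8164 = 0.0987 × 0.3482 × 5.8164 = 0.1999.
T = exp(−0.1999) = 0.8188.

0.819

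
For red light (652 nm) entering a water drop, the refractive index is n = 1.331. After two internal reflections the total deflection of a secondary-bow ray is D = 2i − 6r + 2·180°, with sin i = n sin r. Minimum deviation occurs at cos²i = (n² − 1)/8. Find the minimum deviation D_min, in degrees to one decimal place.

cos²i = (1.77156 − 1)/8 = 0.09645; i = arccos(0.31056) = 71.907°.
sin r = sin 71.907°/1.331 = 0.71417; r = 45.575°.
D_min = 2·71.907° − 6·45.575° + 360° = 230.365°.

230.4°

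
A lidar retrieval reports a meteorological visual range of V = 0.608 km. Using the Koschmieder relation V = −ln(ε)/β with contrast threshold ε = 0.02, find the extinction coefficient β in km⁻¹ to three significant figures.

β = −ln(0.02) / V = 3.912 / 0.608 = 6.4342 km⁻¹.

6.43 km⁻¹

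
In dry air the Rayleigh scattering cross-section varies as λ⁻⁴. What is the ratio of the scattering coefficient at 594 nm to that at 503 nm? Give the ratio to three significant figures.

Rayleigh scattering ∝ λ⁻⁴, so the ratio of coefficients is the inverse fourth power of the wavelength ratio.
σ(594)/σ(503) = (503/594)⁴ = (0.8468)⁴ = 0.5142.

0.514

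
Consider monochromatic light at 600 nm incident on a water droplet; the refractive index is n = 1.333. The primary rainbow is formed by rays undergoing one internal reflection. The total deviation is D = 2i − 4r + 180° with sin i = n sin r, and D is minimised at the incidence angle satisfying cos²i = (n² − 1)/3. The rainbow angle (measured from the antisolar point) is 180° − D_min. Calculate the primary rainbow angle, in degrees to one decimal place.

42.1°

cos²i = (1.77689 − 1)/3 = 0.25896; i = arccos(0.50888) = 59.410°.
sin r = sin 59.410°/1.333 = 0.64579; r = 40.225°.
D_min = 2·59.410° − 4·40.225° + 180° = 137.922°.
Rainbow angle = 180° − D_min = 42.078°.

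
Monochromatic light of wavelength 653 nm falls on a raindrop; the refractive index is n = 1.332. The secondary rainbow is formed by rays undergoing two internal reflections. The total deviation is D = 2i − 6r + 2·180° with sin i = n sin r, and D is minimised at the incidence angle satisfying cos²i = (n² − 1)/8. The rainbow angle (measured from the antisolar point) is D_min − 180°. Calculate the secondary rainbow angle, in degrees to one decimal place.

cos²i = (1.77422 − 1)/8 = 0.09678; i = arccos(0.31109) = 71.875°.
sin r = sin 71.875°/1.332 = 0.71350; r = 45.520°.
D_min = 2·71.875° − 6·45.520° + 360° = 230.628°.
Rainbow angle = D_min − 180° = 50.628°.

50.6°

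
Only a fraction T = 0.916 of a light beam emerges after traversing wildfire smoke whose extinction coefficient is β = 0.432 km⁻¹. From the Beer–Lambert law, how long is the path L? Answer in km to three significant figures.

0.203 km

Beer–Lambert: T = exp(−βL) ⇒ L = −ln(T)/β = −ln(0.916)/0.432 = 0.0877/0.432 = 0.2031 km.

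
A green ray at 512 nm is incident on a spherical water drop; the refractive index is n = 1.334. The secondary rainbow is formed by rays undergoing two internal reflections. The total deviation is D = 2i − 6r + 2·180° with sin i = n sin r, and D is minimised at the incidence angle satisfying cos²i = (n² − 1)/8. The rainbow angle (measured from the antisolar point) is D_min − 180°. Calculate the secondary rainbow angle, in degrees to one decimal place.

cos²i = (1.77956 − 1)/8 = 0.09744; i = arccos(0.31216) = 71.810°.
sin r = sin 71.810°/1.334 = 0.71217; r = 45.411°.
D_min = 2·71.810° − 6·45.411° + 360° = 231.153°.
Rainbow angle = D_min − 180° = 51.153°.

51.2°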